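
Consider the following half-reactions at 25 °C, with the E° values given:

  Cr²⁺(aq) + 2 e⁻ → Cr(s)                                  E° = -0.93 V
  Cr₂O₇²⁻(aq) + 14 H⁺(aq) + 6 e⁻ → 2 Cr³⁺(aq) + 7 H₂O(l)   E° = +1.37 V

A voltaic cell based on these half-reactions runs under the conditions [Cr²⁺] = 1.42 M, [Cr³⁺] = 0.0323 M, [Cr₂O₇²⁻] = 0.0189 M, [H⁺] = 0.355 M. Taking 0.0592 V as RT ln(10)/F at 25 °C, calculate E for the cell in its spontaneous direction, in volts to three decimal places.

Cr₂O₇²⁻/Cr³⁺ is the cathode (higher E°), Cr²⁺/Cr the anode: E°cell = +1.37 − (-0.93) = +2.30 V, n = 6.
Overall: Cr₂O₇²⁻(aq) + 14 H⁺(aq) + 3 Cr(s) → 2 Cr³⁺(aq) + 7 H₂O(l) + 3 Cr²⁺(aq)
Q = [Cr³⁺]^2·[Cr²⁺]^3 / ([Cr₂O₇²⁻]·[H⁺]^14); log Q = 5.496.
E = E° − (0.0592/n) log Q = +2.30 − (0.0592/6)(5.496) = +2.246 V.

+2.246 V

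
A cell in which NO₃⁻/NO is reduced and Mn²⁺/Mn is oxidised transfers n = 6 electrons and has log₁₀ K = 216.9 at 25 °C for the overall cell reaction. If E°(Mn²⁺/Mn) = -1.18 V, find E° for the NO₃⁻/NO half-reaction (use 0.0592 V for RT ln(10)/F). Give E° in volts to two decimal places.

+0.96 V

E°cell = (0.0592/n)·log K = (0.0592/6)(216.9) = +2.140 V.
Since NO₃⁻/NO is the cathode and Mn²⁺/Mn the anode, E°cell = E°(NO₃⁻/NO) − E°(Mn²⁺/Mn).
So E°(NO₃⁻/NO) = E°cell + E°(Mn²⁺/Mn) = +2.140 + (-1.18) = +0.96 V.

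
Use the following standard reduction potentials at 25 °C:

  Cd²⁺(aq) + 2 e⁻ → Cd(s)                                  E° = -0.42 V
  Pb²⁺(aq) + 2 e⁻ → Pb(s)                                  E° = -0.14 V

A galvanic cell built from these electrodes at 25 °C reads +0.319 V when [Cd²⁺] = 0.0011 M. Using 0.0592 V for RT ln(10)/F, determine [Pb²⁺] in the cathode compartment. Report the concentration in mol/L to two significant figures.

Pb²⁺/Pb is the cathode, Cd²⁺/Cd the anode: E°cell = +0.28 V, n = 2.
Overall reaction: Pb²⁺(aq) + Cd(s) → Pb(s) + Cd²⁺(aq); Q = [Cd²⁺]^1/[Pb²⁺]^1.
From E = E° − (0.0592/n) log Q: log Q = (E° − E)·n/0.0592 = (+0.28 − (+0.319))·2/0.0592 = -1.3176.
So 1·log[Pb²⁺] = 1·log(0.0011) − log Q = -2.9586 − (-1.3176) = -1.6410; [Pb²⁺] = 10^(-1.6410) ≈ 0.023 M.

0.023 M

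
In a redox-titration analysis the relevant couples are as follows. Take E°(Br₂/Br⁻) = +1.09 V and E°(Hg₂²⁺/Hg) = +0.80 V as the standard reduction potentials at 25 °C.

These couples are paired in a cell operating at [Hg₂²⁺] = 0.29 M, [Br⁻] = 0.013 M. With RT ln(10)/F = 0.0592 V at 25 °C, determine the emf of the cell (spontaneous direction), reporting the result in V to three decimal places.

+0.418 V

Br₂/Br⁻ is the cathode (higher E°), Hg₂²⁺/Hg the anode: E°cell = +1.09 − (+0.80) = +0.29 V, n = 2.
Overall: Br₂(l) + 2 Hg(l) → 2 Br⁻(aq) + Hg₂²⁺(aq)
Q = [Br⁻]^2·[Hg₂²⁺]; log Q = -4.310.
E = E° − (0.0592/n) log Q = +0.29 − (0.0592/2)(-4.310) = +0.418 V.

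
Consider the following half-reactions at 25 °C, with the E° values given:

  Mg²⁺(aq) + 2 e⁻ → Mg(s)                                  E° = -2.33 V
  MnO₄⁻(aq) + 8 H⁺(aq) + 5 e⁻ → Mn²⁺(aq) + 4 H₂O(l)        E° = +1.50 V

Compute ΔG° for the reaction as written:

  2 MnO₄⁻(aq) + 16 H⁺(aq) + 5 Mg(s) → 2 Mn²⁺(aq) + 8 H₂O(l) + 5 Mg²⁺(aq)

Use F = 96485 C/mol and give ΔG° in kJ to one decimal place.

As written, MnO₄⁻/Mn²⁺ is reduced (cathode) and Mg²⁺/Mg is oxidised (anode), so E°cell = (+1.50) − (-2.33) = +3.83 V.
Balancing electrons gives n = 10.
ΔG° = −nFE° = −(10)(96485)(+3.83) = -3,695,376 J = -3695.4 kJ.

-3695.4 kJ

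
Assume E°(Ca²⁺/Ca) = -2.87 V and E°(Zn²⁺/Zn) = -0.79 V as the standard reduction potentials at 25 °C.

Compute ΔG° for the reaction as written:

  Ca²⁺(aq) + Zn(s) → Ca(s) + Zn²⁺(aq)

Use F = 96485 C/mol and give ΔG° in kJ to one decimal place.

+401.4 kJ

As written, Ca²⁺/Ca is reduced (cathode) and Zn²⁺/Zn is oxidised (anode), so E°cell = (-2.87) − (-0.79) = -2.08 V.
Balancing electrons gives n = 2.
ΔG° = −nFE° = −(2)(96485)(-2.08) = 401,378 J = +401.4 kJ.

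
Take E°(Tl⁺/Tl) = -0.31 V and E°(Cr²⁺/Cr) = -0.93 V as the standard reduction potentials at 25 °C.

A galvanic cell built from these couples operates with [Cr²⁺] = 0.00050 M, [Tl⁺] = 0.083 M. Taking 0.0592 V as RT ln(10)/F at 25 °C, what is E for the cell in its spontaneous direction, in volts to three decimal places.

+0.654 V

Tl⁺/Tl is the cathode (higher E°), Cr²⁺/Cr the anode: E°cell = -0.31 − (-0.93) = +0.62 V, n = 2.
Overall: 2 Tl⁺(aq) + Cr(s) → 2 Tl(s) + Cr²⁺(aq)
Q = [Cr²⁺] / ([Tl⁺]^2); log Q = -1.139.
E = E° − (0.0592/n) log Q = +0.62 − (0.0592/2)(-1.139) = +0.654 V.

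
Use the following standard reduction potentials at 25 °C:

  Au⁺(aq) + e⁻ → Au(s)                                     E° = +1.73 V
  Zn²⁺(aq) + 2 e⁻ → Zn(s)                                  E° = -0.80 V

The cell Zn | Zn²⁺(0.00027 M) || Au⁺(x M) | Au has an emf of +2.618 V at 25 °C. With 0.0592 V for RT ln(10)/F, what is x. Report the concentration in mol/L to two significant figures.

0.50 M

Au⁺/Au is the cathode, Zn²⁺/Zn the anode: E°cell = +2.53 V, n = 2.
Overall reaction: 2 Au⁺(aq) + Zn(s) → 2 Au(s) + Zn²⁺(aq); Q = [Zn²⁺]^1/[Au⁺]^2.
From E = E° − (0.0592/n) log Q: log Q = (E° − E)·n/0.0592 = (+2.53 − (+2.618))·2/0.0592 = -2.9730.
So 2·log[Au⁺] = 1·log(0.00027) − log Q = -3.5686 − (-2.9730) = -0.5956; log[Au⁺] = -0.5956 / 2 = -0.2978; [Au⁺] = 10^(-0.2978) ≈ 0.50 M.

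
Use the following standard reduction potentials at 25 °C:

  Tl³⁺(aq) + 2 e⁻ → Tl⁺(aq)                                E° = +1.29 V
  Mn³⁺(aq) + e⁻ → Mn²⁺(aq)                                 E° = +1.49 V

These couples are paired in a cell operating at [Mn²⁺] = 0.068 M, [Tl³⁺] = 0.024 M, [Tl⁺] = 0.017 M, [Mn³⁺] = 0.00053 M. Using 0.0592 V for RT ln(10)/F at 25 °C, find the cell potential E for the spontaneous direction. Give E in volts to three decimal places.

Mn³⁺/Mn²⁺ is the cathode (higher E°), Tl³⁺/Tl⁺ the anode: E°cell = +1.49 − (+1.29) = +0.20 V, n = 2.
Overall: 2 Mn³⁺(aq) + Tl⁺(aq) → 2 Mn²⁺(aq) + Tl³⁺(aq)
Q = [Mn²⁺]^2·[Tl³⁺] / ([Mn³⁺]^2·[Tl⁺]); log Q = 4.366.
E = E° − (0.0592/n) log Q = +0.20 − (0.0592/2)(4.366) = +0.071 V.

+0.071 V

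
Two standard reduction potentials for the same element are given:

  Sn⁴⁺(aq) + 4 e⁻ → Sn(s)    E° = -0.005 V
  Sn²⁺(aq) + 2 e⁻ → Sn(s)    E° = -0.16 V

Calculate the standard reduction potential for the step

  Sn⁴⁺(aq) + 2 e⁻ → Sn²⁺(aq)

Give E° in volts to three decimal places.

Sequential free energies add, so n₃E°₃ = n₁E°₁ + n₂E°₂.
With n₃ = 4, and the known step contributing 2×(-0.16) V, the unknown satisfies 2·E° = 4×(-0.005) − 2×(-0.16) = +0.300.
E° = +0.300 / 2 = +0.150 V.

+0.150 V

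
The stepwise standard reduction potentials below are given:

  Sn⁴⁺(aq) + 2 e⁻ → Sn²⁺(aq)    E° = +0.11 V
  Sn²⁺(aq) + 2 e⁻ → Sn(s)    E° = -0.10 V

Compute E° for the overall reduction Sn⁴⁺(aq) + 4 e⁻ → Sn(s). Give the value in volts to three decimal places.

Since ΔG° = −nFE° is additive over sequential reductions, n₃E°₃ = n₁E°₁ + n₂E°₂.
E°₃ = (2×+0.11 + 2×-0.10) / 4 = (+0.020) / 4 = +0.005 V.

+0.005 V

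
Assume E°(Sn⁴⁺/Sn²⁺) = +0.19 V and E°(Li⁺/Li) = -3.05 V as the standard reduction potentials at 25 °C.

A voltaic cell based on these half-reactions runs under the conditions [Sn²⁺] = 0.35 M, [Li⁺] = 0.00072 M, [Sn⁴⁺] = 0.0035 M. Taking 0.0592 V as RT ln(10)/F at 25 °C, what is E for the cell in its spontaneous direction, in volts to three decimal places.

+3.367 V

Sn⁴⁺/Sn²⁺ is the cathode (higher E°), Li⁺/Li the anode: E°cell = +0.19 − (-3.05) = +3.24 V, n = 2.
Overall: Sn⁴⁺(aq) + 2 Li(s) → Sn²⁺(aq) + 2 Li⁺(aq)
Q = [Sn²⁺]·[Li⁺]^2 / ([Sn⁴⁺]); log Q = -4.285.
E = E° − (0.0592/n) log Q = +3.24 − (0.0592/2)(-4.285) = +3.367 V.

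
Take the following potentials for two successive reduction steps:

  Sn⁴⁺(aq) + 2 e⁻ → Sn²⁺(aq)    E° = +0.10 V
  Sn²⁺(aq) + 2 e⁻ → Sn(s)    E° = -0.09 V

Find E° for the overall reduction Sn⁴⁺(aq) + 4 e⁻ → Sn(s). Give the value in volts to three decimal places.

+0.005 V

Adding the free-energy changes (−nFE°) of the two steps gives −n₃FE°₃ = −n₁FE°₁ − n₂FE°₂.
E°₃ = (2×+0.10 + 2×-0.09) / 4 = (+0.020) / 4 = +0.005 V.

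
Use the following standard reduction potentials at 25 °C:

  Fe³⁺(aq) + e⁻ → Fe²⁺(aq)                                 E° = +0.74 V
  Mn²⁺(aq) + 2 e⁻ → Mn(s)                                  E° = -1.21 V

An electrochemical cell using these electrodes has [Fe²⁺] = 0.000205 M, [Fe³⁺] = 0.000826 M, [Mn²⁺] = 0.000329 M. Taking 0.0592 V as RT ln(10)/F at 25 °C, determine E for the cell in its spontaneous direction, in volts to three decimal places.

+2.089 V

Fe³⁺/Fe²⁺ is the cathode (higher E°), Mn²⁺/Mn the anode: E°cell = +0.74 − (-1.21) = +1.95 V, n = 2.
Overall: 2 Fe³⁺(aq) + Mn(s) → 2 Fe²⁺(aq) + Mn²⁺(aq)
Q = [Fe²⁺]^2·[Mn²⁺] / ([Fe³⁺]^2); log Q = -4.693.
E = E° − (0.0592/n) log Q = +1.95 − (0.0592/2)(-4.693) = +2.089 V.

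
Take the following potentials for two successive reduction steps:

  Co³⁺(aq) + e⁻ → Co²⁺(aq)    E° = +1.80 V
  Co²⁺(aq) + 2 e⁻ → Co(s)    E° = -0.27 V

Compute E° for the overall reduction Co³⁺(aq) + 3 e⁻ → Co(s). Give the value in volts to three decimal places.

Since ΔG° = −nFE° is additive over sequential reductions, n₃E°₃ = n₁E°₁ + n₂E°₂.
E°₃ = (1×+1.80 + 2×-0.27) / 3 = (+1.260) / 3 = +0.420 V.

+0.420 V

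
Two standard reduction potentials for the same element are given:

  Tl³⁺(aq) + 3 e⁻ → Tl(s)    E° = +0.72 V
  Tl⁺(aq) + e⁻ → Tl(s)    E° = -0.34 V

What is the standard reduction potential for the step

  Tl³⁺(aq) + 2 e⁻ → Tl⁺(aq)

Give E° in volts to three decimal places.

+1.250 V

Sequential free energies add, so n₃E°₃ = n₁E°₁ + n₂E°₂.
With n₃ = 3, and the known step contributing 1×(-0.34) V, the unknown satisfies 2·E° = 3×(+0.72) − 1×(-0.34) = +2.500.
E° = +2.500 / 2 = +1.250 V.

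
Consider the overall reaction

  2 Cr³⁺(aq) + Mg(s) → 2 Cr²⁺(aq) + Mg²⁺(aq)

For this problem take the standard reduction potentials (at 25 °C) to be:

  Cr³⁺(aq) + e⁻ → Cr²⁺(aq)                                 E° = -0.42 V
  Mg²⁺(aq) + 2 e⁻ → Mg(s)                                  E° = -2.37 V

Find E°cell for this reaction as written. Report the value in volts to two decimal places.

+1.95 V

The Cr³⁺/Cr²⁺ couple has the higher reduction potential, so it is the cathode; Mg²⁺/Mg is oxidised at the anode.
E°cell = E°(cathode) − E°(anode) = (-0.42) − (-2.37) = +1.95 V.
Since E°cell > 0, the reaction is spontaneous under standard conditions.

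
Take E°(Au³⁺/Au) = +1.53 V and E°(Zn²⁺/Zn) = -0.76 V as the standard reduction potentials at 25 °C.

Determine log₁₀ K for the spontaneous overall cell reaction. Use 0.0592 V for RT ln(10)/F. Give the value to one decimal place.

Cathode: Au³⁺/Au; anode: Zn²⁺/Zn. E°cell = +2.29 V, n = 6.
log K = nE°cell / 0.0592 = (6)(+2.29) / 0.0592 = 232.1.

232.1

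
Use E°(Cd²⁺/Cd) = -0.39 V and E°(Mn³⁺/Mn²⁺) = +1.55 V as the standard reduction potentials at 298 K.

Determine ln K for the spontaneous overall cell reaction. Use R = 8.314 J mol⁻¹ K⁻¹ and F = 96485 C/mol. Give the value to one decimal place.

Cathode: Mn³⁺/Mn²⁺; anode: Cd²⁺/Cd. E°cell = (+1.55) − (-0.39) = +1.94 V, with n = 2.
ΔG° = −nFE° = −RT ln K, so ln K = nFE°/(RT) = (2)(96485)(+1.94) / ((8.314)(298)) = 151.100.

151.1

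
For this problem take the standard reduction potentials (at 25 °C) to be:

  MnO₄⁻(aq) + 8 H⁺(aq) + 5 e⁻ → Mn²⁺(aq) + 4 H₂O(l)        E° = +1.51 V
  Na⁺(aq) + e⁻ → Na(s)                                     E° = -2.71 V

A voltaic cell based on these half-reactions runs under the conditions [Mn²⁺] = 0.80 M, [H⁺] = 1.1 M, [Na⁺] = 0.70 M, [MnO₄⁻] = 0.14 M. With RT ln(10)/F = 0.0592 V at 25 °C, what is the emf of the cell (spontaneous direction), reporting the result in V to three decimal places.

MnO₄⁻/Mn²⁺ is the cathode (higher E°), Na⁺/Na the anode: E°cell = +1.51 − (-2.71) = +4.22 V, n = 5.
Overall: MnO₄⁻(aq) + 8 H⁺(aq) + 5 Na(s) → Mn²⁺(aq) + 4 H₂O(l) + 5 Na⁺(aq)
Q = [Mn²⁺]·[Na⁺]^5 / ([MnO₄⁻]·[H⁺]^8); log Q = -0.349.
E = E° − (0.0592/n) log Q = +4.22 − (0.0592/5)(-0.349) = +4.224 V.

+4.224 V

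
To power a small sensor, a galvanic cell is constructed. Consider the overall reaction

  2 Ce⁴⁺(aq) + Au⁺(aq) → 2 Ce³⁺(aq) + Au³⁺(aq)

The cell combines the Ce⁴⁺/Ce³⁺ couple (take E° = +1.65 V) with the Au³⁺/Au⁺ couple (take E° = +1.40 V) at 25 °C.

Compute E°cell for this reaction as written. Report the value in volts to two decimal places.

+0.25 V

The Ce⁴⁺/Ce³⁺ couple has the higher reduction potential, so it is the cathode; Au³⁺/Au⁺ is oxidised at the anode.
E°cell = E°(cathode) − E°(anode) = (+1.65) − (+1.40) = +0.25 V.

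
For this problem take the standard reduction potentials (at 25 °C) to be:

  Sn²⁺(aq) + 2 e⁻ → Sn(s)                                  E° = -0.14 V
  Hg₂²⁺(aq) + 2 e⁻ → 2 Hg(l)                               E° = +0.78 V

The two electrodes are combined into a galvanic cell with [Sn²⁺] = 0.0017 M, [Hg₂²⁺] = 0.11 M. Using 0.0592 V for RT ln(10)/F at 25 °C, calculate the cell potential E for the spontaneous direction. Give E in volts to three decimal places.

+0.974 V

Hg₂²⁺/Hg is the cathode (higher E°), Sn²⁺/Sn the anode: E°cell = +0.78 − (-0.14) = +0.92 V, n = 2.
Overall: Hg₂²⁺(aq) + Sn(s) → 2 Hg(l) + Sn²⁺(aq)
Q = [Sn²⁺] / ([Hg₂²⁺]); log Q = -1.811.
E = E° − (0.0592/n) log Q = +0.92 − (0.0592/2)(-1.811) = +0.974 V.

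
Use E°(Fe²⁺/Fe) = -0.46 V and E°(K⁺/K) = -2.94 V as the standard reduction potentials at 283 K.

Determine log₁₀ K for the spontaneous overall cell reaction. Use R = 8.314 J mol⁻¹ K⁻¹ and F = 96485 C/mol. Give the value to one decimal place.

Cathode: Fe²⁺/Fe; anode: K⁺/K. E°cell = (-0.46) − (-2.94) = +2.48 V, with n = 2.
ΔG° = −nFE° = −RT ln K, so ln K = nFE°/(RT) = (2)(96485)(+2.48) / ((8.314)(283)) = 203.397.
log₁₀ K = 203.397 / ln 10 = 88.3.

88.3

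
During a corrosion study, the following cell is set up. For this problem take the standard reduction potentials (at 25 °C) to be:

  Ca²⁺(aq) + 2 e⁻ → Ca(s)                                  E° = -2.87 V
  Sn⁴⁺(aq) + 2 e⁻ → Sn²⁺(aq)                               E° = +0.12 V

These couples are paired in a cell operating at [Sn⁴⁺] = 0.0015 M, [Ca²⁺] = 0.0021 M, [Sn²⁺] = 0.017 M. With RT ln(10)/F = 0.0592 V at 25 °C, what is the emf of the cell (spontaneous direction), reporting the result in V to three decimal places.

Sn⁴⁺/Sn²⁺ is the cathode (higher E°), Ca²⁺/Ca the anode: E°cell = +0.12 − (-2.87) = +2.99 V, n = 2.
Overall: Sn⁴⁺(aq) + Ca(s) → Sn²⁺(aq) + Ca²⁺(aq)
Q = [Sn²⁺]·[Ca²⁺] / ([Sn⁴⁺]); log Q = -1.623.
E = E° − (0.0592/n) log Q = +2.99 − (0.0592/2)(-1.623) = +3.038 V.

+3.038 V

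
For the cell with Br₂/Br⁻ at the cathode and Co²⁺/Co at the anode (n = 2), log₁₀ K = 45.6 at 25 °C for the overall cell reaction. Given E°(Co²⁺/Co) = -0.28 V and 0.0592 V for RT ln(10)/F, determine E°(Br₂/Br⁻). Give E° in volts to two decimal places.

E°cell = (0.0592/n)·log K = (0.0592/2)(45.6) = +1.350 V.
Since Br₂/Br⁻ is the cathode and Co²⁺/Co the anode, E°cell = E°(Br₂/Br⁻) − E°(Co²⁺/Co).
So E°(Br₂/Br⁻) = E°cell + E°(Co²⁺/Co) = +1.350 + (-0.28) = +1.07 V.

+1.07 V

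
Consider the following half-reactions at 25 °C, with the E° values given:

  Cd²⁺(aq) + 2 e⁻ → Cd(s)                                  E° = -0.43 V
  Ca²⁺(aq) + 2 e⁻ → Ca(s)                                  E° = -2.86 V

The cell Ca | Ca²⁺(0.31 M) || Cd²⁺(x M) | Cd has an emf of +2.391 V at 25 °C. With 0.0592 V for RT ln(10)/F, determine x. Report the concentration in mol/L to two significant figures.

Cd²⁺/Cd is the cathode, Ca²⁺/Ca the anode: E°cell = +2.43 V, n = 2.
Overall reaction: Cd²⁺(aq) + Ca(s) → Cd(s) + Ca²⁺(aq); Q = [Ca²⁺]^1/[Cd²⁺]^1.
From E = E° − (0.0592/n) log Q: log Q = (E° − E)·n/0.0592 = (+2.43 − (+2.391))·2/0.0592 = 1.3176.
So 1·log[Cd²⁺] = 1·log(0.31) − log Q = -0.5086 − (1.3176) = -1.8262; [Cd²⁺] = 10^(-1.8262) ≈ 0.015 M.

0.015 M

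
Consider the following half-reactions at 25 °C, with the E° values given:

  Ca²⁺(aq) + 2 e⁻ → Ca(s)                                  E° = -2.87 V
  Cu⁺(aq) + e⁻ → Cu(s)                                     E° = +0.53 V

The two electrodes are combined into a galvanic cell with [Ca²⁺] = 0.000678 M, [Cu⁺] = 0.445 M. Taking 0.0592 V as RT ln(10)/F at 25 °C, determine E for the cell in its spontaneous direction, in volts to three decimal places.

+3.473 V

Cu⁺/Cu is the cathode (higher E°), Ca²⁺/Ca the anode: E°cell = +0.53 − (-2.87) = +3.40 V, n = 2.
Overall: 2 Cu⁺(aq) + Ca(s) → 2 Cu(s) + Ca²⁺(aq)
Q = [Ca²⁺] / ([Cu⁺]^2); log Q = -2.465.
E = E° − (0.0592/n) log Q = +3.40 − (0.0592/2)(-2.465) = +3.473 V.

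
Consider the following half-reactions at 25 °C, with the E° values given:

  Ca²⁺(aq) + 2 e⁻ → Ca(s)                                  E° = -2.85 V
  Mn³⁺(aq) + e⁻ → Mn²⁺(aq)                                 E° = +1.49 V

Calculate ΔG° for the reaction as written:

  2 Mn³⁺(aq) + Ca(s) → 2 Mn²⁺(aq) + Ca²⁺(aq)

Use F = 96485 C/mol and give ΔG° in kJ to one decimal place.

-837.5 kJ

As written, Mn³⁺/Mn²⁺ is reduced (cathode) and Ca²⁺/Ca is oxidised (anode), so E°cell = (+1.49) − (-2.85) = +4.34 V.
Balancing electrons gives n = 2.
ΔG° = −nFE° = −(2)(96485)(+4.34) = -837,490 J = -837.5 kJ.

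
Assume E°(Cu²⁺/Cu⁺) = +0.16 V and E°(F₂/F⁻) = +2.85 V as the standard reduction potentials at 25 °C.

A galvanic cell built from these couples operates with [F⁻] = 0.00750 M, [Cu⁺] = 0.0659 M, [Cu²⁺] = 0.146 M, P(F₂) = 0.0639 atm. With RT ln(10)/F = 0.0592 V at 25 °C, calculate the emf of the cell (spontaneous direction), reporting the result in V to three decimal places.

F₂/F⁻ is the cathode (higher E°), Cu²⁺/Cu⁺ the anode: E°cell = +2.85 − (+0.16) = +2.69 V, n = 2.
Overall: F₂(g) + 2 Cu⁺(aq) → 2 F⁻(aq) + 2 Cu²⁺(aq)
Q = [F⁻]^2·[Cu²⁺]^2 / (P(F₂)·[Cu⁺]^2); log Q = -2.364.
E = E° − (0.0592/n) log Q = +2.69 − (0.0592/2)(-2.364) = +2.760 V.

+2.760 V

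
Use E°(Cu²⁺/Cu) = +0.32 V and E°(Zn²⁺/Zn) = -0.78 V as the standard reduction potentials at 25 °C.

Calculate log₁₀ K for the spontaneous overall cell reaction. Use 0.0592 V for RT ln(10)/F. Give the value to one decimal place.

37.2

Cathode: Cu²⁺/Cu; anode: Zn²⁺/Zn. E°cell = +1.10 V, n = 2.
log K = nE°cell / 0.0592 = (2)(+1.10) / 0.0592 = 37.2.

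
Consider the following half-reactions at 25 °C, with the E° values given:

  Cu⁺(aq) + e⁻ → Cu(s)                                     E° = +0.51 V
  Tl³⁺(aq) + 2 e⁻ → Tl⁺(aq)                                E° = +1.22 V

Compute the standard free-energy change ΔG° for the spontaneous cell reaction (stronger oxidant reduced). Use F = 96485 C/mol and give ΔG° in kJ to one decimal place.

-137.0 kJ

Tl³⁺/Tl⁺ (E° = +1.22 V) is the cathode; Cu⁺/Cu (E° = +0.51 V) is the anode, so E°cell = +0.71 V.
Balancing electrons gives n = 2 (lcm of 2 and 1).
ΔG° = −nFE° = −(2)(96485)(+0.71) = -137,009 J = -137.0 kJ.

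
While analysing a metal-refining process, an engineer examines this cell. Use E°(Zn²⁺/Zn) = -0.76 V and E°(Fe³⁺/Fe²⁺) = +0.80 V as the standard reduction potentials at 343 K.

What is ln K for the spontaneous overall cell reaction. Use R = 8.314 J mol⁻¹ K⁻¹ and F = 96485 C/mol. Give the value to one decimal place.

105.6

Cathode: Fe³⁺/Fe²⁺; anode: Zn²⁺/Zn. E°cell = (+0.80) − (-0.76) = +1.56 V, with n = 2.
ΔG° = −nFE° = −RT ln K, so ln K = nFE°/(RT) = (2)(96485)(+1.56) / ((8.314)(343)) = 105.563.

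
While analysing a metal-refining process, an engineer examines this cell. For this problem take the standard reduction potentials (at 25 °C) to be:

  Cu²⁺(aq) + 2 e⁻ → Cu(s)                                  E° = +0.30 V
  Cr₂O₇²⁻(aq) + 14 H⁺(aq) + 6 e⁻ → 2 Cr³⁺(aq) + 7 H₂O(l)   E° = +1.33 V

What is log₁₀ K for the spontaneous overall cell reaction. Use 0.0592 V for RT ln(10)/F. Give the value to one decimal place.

104.4

Cathode: Cr₂O₇²⁻/Cr³⁺; anode: Cu²⁺/Cu. E°cell = +1.03 V, n = 6.
log K = nE°cell / 0.0592 = (6)(+1.03) / 0.0592 = 104.4.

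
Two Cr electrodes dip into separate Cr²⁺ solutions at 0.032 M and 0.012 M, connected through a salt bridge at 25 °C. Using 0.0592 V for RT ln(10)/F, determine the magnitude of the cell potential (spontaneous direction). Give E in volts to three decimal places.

+0.013 V

For a concentration cell E°cell = 0. The 0.032 M side is the cathode (reduction is favoured where [Cr²⁺] is higher).
With n = 2, E = −(0.0592/2) log([Cr²⁺]ₐₙ/[Cr²⁺]꜀ₐₜ) = −(0.0592/2) log(0.012/0.032) = −(0.0592/2)(-0.426) = +0.013 V.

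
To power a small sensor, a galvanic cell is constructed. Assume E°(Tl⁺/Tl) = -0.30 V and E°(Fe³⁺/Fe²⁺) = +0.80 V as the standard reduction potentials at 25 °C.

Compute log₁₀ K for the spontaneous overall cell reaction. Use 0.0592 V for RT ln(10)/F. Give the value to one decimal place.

18.6

Cathode: Fe³⁺/Fe²⁺; anode: Tl⁺/Tl. E°cell = +1.10 V, n = 1.
log K = nE°cell / 0.0592 = (1)(+1.10) / 0.0592 = 18.6.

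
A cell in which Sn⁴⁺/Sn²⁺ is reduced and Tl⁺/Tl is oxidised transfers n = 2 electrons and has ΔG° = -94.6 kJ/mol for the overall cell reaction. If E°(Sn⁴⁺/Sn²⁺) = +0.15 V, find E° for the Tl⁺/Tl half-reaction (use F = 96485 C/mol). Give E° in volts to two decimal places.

-0.34 V

E°cell = −ΔG°/(nF) = −(-94.6×10³)/((2)(96485)) = +0.490 V.
Since Sn⁴⁺/Sn²⁺ is the cathode and Tl⁺/Tl the anode, E°cell = E°(Sn⁴⁺/Sn²⁺) − E°(Tl⁺/Tl).
So E°(Tl⁺/Tl) = E°(Sn⁴⁺/Sn²⁺) − E°cell = (+0.15) − (+0.490) = -0.34 V.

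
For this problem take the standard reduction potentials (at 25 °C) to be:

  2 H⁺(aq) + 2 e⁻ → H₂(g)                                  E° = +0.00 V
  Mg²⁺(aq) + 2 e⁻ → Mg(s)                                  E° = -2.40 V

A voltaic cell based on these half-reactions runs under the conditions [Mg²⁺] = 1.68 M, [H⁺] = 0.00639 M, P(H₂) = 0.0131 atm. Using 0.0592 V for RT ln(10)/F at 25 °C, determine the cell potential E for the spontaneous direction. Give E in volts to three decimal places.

+2.319 V

H⁺/H₂ is the cathode (higher E°), Mg²⁺/Mg the anode: E°cell = +0.00 − (-2.40) = +2.40 V, n = 2.
Overall: 2 H⁺(aq) + Mg(s) → H₂(g) + Mg²⁺(aq)
Q = P(H₂)·[Mg²⁺] / ([H⁺]^2); log Q = 2.732.
E = E° − (0.0592/n) log Q = +2.40 − (0.0592/2)(2.732) = +2.319 V.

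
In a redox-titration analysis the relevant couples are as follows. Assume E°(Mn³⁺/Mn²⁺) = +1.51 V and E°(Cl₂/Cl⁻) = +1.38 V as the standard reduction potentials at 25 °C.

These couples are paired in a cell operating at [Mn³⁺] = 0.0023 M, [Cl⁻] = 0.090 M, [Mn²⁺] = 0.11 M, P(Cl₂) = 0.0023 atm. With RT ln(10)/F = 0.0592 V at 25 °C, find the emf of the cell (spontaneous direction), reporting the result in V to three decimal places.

+0.047 V

Mn³⁺/Mn²⁺ is the cathode (higher E°), Cl₂/Cl⁻ the anode: E°cell = +1.51 − (+1.38) = +0.13 V, n = 2.
Overall: 2 Mn³⁺(aq) + 2 Cl⁻(aq) → 2 Mn²⁺(aq) + Cl₂(g)
Q = [Mn²⁺]^2·P(Cl₂) / ([Mn³⁺]^2·[Cl⁻]^2); log Q = 2.813.
E = E° − (0.0592/n) log Q = +0.13 − (0.0592/2)(2.813) = +0.047 V.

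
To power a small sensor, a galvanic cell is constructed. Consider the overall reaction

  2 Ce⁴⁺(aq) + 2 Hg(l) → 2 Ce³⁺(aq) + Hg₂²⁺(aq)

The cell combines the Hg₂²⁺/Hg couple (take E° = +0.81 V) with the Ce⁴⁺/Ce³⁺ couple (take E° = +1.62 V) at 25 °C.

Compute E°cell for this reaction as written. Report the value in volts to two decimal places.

The Ce⁴⁺/Ce³⁺ couple has the higher reduction potential, so it is the cathode; Hg₂²⁺/Hg is oxidised at the anode.
E°cell = E°(cathode) − E°(anode) = (+1.62) − (+0.81) = +0.81 V.

+0.81 V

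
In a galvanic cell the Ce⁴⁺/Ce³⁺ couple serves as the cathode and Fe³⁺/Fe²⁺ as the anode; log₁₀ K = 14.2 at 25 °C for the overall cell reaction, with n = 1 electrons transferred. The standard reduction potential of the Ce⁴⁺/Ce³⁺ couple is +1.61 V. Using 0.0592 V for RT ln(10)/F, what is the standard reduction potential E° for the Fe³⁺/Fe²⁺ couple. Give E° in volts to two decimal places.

E°cell = (0.0592/n)·log K = (0.0592/1)(14.2) = +0.841 V.
Since Ce⁴⁺/Ce³⁺ is the cathode and Fe³⁺/Fe²⁺ the anode, E°cell = E°(Ce⁴⁺/Ce³⁺) − E°(Fe³⁺/Fe²⁺).
So E°(Fe³⁺/Fe²⁺) = E°(Ce⁴⁺/Ce³⁺) − E°cell = (+1.61) − (+0.841) = +0.77 V.

+0.77 V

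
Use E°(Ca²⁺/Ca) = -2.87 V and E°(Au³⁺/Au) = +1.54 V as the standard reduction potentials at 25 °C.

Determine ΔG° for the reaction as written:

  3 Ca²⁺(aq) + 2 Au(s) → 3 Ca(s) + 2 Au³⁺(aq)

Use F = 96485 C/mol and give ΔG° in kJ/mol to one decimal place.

+2553.0 kJ/mol

As written, Ca²⁺/Ca is reduced (cathode) and Au³⁺/Au is oxidised (anode), so E°cell = (-2.87) − (+1.54) = -4.41 V.
Balancing electrons gives n = 6.
ΔG° = −nFE° = −(6)(96485)(-4.41) = 2,552,993 J = +2553.0 kJ/mol.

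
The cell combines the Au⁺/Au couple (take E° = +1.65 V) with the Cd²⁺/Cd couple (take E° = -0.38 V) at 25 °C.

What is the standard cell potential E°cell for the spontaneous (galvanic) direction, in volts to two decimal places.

+2.03 V

The Au⁺/Au couple has the higher reduction potential, so it is the cathode; Cd²⁺/Cd is oxidised at the anode.
E°cell = E°(cathode) − E°(anode) = (+1.65) − (-0.38) = +2.03 V.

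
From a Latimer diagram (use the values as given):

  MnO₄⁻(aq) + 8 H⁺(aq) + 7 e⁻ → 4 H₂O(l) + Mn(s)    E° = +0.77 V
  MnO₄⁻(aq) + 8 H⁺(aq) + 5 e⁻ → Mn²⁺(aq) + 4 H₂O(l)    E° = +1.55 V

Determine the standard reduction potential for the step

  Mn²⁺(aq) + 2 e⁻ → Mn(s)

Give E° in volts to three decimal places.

-1.180 V

Sequential free energies add, so n₃E°₃ = n₁E°₁ + n₂E°₂.
With n₃ = 7, and the known step contributing 5×(+1.55) V, the unknown satisfies 2·E° = 7×(+0.77) − 5×(+1.55) = -2.360.
E° = -2.360 / 2 = -1.180 V.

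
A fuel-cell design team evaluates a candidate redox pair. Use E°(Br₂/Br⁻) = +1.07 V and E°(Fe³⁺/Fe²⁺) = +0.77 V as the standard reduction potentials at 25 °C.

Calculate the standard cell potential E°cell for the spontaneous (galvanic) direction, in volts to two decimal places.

+0.30 V

The Br₂/Br⁻ couple has the higher reduction potential, so it is the cathode; Fe³⁺/Fe²⁺ is oxidised at the anode.
E°cell = E°(cathode) − E°(anode) = (+1.07) − (+0.77) = +0.30 V.
Since E°cell > 0, the reaction is spontaneous under standard conditions.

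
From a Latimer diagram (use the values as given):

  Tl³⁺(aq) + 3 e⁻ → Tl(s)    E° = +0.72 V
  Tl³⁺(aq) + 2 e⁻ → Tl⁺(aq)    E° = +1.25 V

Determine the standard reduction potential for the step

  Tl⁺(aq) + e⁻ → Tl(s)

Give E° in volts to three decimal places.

-0.340 V

Sequential free energies add, so n₃E°₃ = n₁E°₁ + n₂E°₂.
With n₃ = 3, and the known step contributing 2×(+1.25) V, the unknown satisfies 1·E° = 3×(+0.72) − 2×(+1.25) = -0.340.
E° = -0.340 / 1 = -0.340 V.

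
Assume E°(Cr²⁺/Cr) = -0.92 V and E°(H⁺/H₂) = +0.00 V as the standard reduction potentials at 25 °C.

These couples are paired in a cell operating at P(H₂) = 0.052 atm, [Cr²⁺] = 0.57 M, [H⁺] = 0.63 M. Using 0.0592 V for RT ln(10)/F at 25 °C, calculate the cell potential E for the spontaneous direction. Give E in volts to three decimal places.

H⁺/H₂ is the cathode (higher E°), Cr²⁺/Cr the anode: E°cell = +0.00 − (-0.92) = +0.92 V, n = 2.
Overall: 2 H⁺(aq) + Cr(s) → H₂(g) + Cr²⁺(aq)
Q = P(H₂)·[Cr²⁺] / ([H⁺]^2); log Q = -1.127.
E = E° − (0.0592/n) log Q = +0.92 − (0.0592/2)(-1.127) = +0.953 V.

+0.953 V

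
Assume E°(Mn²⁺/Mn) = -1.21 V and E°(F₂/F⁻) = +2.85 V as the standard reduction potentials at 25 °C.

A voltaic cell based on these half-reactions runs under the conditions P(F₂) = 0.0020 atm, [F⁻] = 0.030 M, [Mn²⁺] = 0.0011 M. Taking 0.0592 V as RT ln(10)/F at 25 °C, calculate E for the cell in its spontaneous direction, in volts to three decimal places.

F₂/F⁻ is the cathode (higher E°), Mn²⁺/Mn the anode: E°cell = +2.85 − (-1.21) = +4.06 V, n = 2.
Overall: F₂(g) + Mn(s) → 2 F⁻(aq) + Mn²⁺(aq)
Q = [F⁻]^2·[Mn²⁺] / (P(F₂)); log Q = -3.305.
E = E° − (0.0592/n) log Q = +4.06 − (0.0592/2)(-3.305) = +4.158 V.

+4.158 V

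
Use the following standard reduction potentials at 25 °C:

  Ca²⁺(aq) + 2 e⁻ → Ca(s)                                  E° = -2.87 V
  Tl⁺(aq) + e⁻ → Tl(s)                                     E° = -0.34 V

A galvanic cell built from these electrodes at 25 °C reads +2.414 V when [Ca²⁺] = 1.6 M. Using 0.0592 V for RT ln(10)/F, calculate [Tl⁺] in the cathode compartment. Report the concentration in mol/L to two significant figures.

Tl⁺/Tl is the cathode, Ca²⁺/Ca the anode: E°cell = +2.53 V, n = 2.
Overall reaction: 2 Tl⁺(aq) + Ca(s) → 2 Tl(s) + Ca²⁺(aq); Q = [Ca²⁺]^1/[Tl⁺]^2.
From E = E° − (0.0592/n) log Q: log Q = (E° − E)·n/0.0592 = (+2.53 − (+2.414))·2/0.0592 = 3.9189.
So 2·log[Tl⁺] = 1·log(1.6) − log Q = 0.2041 − (3.9189) = -3.7148; log[Tl⁺] = -3.7148 / 2 = -1.8574; [Tl⁺] = 10^(-1.8574) ≈ 0.014 M.

0.014 M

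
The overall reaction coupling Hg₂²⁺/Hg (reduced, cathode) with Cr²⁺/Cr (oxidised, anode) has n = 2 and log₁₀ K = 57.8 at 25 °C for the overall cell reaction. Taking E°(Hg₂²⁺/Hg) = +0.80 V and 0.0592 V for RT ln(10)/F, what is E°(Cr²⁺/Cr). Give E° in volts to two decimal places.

-0.91 V

E°cell = (0.0592/n)·log K = (0.0592/2)(57.8) = +1.711 V.
Since Hg₂²⁺/Hg is the cathode and Cr²⁺/Cr the anode, E°cell = E°(Hg₂²⁺/Hg) − E°(Cr²⁺/Cr).
So E°(Cr²⁺/Cr) = E°(Hg₂²⁺/Hg) − E°cell = (+0.80) − (+1.711) = -0.91 V.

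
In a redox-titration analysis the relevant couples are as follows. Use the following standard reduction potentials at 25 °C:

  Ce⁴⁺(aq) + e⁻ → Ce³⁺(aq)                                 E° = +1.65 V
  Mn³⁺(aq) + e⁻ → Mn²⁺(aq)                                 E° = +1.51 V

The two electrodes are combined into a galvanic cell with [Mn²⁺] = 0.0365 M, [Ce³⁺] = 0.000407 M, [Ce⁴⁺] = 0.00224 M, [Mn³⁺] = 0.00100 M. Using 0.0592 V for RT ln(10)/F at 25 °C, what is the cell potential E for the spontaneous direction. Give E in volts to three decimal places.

Ce⁴⁺/Ce³⁺ is the cathode (higher E°), Mn³⁺/Mn²⁺ the anode: E°cell = +1.65 − (+1.51) = +0.14 V, n = 1.
Overall: Ce⁴⁺(aq) + Mn²⁺(aq) → Ce³⁺(aq) + Mn³⁺(aq)
Q = [Ce³⁺]·[Mn³⁺] / ([Ce⁴⁺]·[Mn²⁺]); log Q = -2.303.
E = E° − (0.0592/n) log Q = +0.14 − (0.0592/1)(-2.303) = +0.276 V.

+0.276 V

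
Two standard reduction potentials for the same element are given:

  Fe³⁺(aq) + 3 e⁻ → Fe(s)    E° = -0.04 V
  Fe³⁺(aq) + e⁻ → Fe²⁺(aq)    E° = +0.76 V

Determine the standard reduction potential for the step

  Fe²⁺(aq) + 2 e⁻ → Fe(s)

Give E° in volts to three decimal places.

-0.440 V

Sequential free energies add, so n₃E°₃ = n₁E°₁ + n₂E°₂.
With n₃ = 3, and the known step contributing 1×(+0.76) V, the unknown satisfies 2·E° = 3×(-0.04) − 1×(+0.76) = -0.880.
E° = -0.880 / 2 = -0.440 V.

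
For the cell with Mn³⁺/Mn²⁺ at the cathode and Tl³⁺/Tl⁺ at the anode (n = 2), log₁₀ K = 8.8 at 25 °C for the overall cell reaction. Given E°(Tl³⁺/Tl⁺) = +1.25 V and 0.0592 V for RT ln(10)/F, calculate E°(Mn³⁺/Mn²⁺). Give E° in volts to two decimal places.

E°cell = (0.0592/n)·log K = (0.0592/2)(8.8) = +0.260 V.
Since Mn³⁺/Mn²⁺ is the cathode and Tl³⁺/Tl⁺ the anode, E°cell = E°(Mn³⁺/Mn²⁺) − E°(Tl³⁺/Tl⁺).
So E°(Mn³⁺/Mn²⁺) = E°cell + E°(Tl³⁺/Tl⁺) = +0.260 + (+1.25) = +1.51 V.

+1.51 V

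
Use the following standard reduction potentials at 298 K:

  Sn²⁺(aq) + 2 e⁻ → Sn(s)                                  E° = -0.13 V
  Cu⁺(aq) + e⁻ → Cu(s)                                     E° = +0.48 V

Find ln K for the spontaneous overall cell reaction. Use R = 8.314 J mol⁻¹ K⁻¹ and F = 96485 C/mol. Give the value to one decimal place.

Cathode: Cu⁺/Cu; anode: Sn²⁺/Sn. E°cell = (+0.48) − (-0.13) = +0.61 V, with n = 2.
ΔG° = −nFE° = −RT ln K, so ln K = nFE°/(RT) = (2)(96485)(+0.61) / ((8.314)(298)) = 47.511.

47.5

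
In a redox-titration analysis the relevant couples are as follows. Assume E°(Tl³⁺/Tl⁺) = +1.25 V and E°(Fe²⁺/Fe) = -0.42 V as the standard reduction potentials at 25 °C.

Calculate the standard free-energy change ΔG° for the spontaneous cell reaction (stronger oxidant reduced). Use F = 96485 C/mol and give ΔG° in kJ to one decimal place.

Tl³⁺/Tl⁺ (E° = +1.25 V) is the cathode; Fe²⁺/Fe (E° = -0.42 V) is the anode, so E°cell = +1.67 V.
Balancing electrons gives n = 2 (lcm of 2 and 2).
ΔG° = −nFE° = −(2)(96485)(+1.67) = -322,260 J = -322.3 kJ.

-322.3 kJ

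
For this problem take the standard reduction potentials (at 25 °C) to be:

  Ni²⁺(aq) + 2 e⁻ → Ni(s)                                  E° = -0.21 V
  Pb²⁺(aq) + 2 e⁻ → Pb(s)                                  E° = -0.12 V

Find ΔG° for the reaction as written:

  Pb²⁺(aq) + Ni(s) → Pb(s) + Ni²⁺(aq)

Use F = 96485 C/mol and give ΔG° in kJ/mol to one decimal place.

As written, Pb²⁺/Pb is reduced (cathode) and Ni²⁺/Ni is oxidised (anode), so E°cell = (-0.12) − (-0.21) = +0.09 V.
Balancing electrons gives n = 2.
ΔG° = −nFE° = −(2)(96485)(+0.09) = -17,367 J = -17.4 kJ/mol.

-17.4 kJ/mol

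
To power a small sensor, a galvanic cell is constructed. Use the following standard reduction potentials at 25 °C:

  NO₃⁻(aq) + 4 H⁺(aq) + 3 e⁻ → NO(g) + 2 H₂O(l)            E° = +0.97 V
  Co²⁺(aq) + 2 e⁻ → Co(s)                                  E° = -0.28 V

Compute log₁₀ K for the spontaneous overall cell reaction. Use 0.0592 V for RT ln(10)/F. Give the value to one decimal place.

126.7

Cathode: NO₃⁻/NO; anode: Co²⁺/Co. E°cell = +1.25 V, n = 6.
log K = nE°cell / 0.0592 = (6)(+1.25) / 0.0592 = 126.7.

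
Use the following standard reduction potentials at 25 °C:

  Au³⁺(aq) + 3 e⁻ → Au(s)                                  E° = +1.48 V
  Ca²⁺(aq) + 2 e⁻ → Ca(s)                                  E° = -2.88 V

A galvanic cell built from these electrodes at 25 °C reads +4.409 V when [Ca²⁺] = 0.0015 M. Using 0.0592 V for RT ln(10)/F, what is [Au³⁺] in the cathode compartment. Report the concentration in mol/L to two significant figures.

0.018 M

Au³⁺/Au is the cathode, Ca²⁺/Ca the anode: E°cell = +4.36 V, n = 6.
Overall reaction: 2 Au³⁺(aq) + 3 Ca(s) → 2 Au(s) + 3 Ca²⁺(aq); Q = [Ca²⁺]^3/[Au³⁺]^2.
From E = E° − (0.0592/n) log Q: log Q = (E° − E)·n/0.0592 = (+4.36 − (+4.409))·6/0.0592 = -4.9662.
So 2·log[Au³⁺] = 3·log(0.0015) − log Q = -8.4717 − (-4.9662) = -3.5055; log[Au³⁺] = -3.5055 / 2 = -1.7528; [Au³⁺] = 10^(-1.7528) ≈ 0.018 M.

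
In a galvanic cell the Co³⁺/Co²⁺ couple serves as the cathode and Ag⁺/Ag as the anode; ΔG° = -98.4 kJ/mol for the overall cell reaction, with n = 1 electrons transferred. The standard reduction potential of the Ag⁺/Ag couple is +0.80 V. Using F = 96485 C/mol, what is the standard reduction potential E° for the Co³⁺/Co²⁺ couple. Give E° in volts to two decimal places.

+1.82 V

E°cell = −ΔG°/(nF) = −(-98.4×10³)/((1)(96485)) = +1.020 V.
Since Co³⁺/Co²⁺ is the cathode and Ag⁺/Ag the anode, E°cell = E°(Co³⁺/Co²⁺) − E°(Ag⁺/Ag).
So E°(Co³⁺/Co²⁺) = E°cell + E°(Ag⁺/Ag) = +1.020 + (+0.80) = +1.82 V.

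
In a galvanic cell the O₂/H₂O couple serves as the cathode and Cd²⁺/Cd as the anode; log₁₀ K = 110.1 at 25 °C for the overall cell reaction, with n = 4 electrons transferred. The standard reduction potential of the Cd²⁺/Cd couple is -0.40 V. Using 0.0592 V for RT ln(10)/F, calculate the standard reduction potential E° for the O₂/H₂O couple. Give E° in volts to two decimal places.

E°cell = (0.0592/n)·log K = (0.0592/4)(110.1) = +1.629 V.
Since O₂/H₂O is the cathode and Cd²⁺/Cd the anode, E°cell = E°(O₂/H₂O) − E°(Cd²⁺/Cd).
So E°(O₂/H₂O) = E°cell + E°(Cd²⁺/Cd) = +1.629 + (-0.40) = +1.23 V.

+1.23 V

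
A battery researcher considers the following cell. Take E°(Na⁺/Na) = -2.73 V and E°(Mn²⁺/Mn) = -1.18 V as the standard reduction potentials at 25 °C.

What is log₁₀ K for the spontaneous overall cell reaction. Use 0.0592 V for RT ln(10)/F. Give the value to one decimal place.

52.4

Cathode: Mn²⁺/Mn; anode: Na⁺/Na. E°cell = +1.55 V, n = 2.
log K = nE°cell / 0.0592 = (2)(+1.55) / 0.0592 = 52.4.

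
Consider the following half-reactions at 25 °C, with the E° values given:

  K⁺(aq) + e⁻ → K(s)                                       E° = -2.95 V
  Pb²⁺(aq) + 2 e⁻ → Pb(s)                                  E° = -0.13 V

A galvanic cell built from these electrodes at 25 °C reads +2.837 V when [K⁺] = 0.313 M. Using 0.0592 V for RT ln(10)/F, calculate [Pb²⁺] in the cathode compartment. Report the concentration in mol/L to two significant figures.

Pb²⁺/Pb is the cathode, K⁺/K the anode: E°cell = +2.82 V, n = 2.
Overall reaction: Pb²⁺(aq) + 2 K(s) → Pb(s) + 2 K⁺(aq); Q = [K⁺]^2/[Pb²⁺]^1.
From E = E° − (0.0592/n) log Q: log Q = (E° − E)·n/0.0592 = (+2.82 − (+2.837))·2/0.0592 = -0.5743.
So 1·log[Pb²⁺] = 2·log(0.313) − log Q = -1.0089 − (-0.5743) = -0.4346; [Pb²⁺] = 10^(-0.4346) ≈ 0.37 M.

0.37 M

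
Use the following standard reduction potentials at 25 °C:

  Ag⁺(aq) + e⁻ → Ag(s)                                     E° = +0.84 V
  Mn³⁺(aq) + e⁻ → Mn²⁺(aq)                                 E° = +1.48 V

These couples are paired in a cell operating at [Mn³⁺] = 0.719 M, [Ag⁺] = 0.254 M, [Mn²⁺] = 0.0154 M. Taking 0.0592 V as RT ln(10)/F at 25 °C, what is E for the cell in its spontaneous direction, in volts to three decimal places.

Mn³⁺/Mn²⁺ is the cathode (higher E°), Ag⁺/Ag the anode: E°cell = +1.48 − (+0.84) = +0.64 V, n = 1.
Overall: Mn³⁺(aq) + Ag(s) → Mn²⁺(aq) + Ag⁺(aq)
Q = [Mn²⁺]·[Ag⁺] / ([Mn³⁺]); log Q = -2.264.
E = E° − (0.0592/n) log Q = +0.64 − (0.0592/1)(-2.264) = +0.774 V.

+0.774 V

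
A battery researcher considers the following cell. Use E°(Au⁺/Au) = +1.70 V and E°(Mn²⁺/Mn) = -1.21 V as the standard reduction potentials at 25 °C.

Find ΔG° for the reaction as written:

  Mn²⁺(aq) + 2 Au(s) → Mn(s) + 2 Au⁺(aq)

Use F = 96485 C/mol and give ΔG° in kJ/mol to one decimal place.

As written, Mn²⁺/Mn is reduced (cathode) and Au⁺/Au is oxidised (anode), so E°cell = (-1.21) − (+1.70) = -2.91 V.
Balancing electrons gives n = 2.
ΔG° = −nFE° = −(2)(96485)(-2.91) = 561,543 J = +561.5 kJ/mol.

+561.5 kJ/mol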